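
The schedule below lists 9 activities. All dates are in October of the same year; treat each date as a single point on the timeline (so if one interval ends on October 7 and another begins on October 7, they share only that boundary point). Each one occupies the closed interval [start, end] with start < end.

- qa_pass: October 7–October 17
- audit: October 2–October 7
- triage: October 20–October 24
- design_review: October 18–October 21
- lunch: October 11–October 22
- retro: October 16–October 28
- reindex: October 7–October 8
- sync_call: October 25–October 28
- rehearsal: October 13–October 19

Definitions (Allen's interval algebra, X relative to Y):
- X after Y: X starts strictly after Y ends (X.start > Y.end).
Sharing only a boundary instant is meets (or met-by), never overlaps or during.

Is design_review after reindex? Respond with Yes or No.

design_review = [October 18, October 21], reindex = [October 7, October 8].
Actual relation of design_review to reindex: after.
Asked whether 'after' holds → Yes.

Yes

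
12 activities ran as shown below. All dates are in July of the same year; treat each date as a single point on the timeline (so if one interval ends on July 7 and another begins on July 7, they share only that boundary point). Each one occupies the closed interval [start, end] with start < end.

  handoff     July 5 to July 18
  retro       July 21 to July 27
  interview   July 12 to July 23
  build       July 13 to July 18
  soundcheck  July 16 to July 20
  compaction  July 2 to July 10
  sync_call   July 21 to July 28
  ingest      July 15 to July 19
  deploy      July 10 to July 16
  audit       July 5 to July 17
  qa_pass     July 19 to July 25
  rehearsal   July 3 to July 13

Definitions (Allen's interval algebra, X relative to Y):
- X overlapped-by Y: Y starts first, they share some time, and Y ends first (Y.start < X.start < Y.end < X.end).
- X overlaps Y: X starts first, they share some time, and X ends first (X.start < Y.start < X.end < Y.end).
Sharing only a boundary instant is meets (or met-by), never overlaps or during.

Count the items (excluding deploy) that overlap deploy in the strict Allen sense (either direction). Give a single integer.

4

Target deploy = [July 10, July 16].
audit [July 5, July 17] → contains → no.
build [July 13, July 18] → overlapped-by → counts.
compaction [July 2, July 10] → meets → no.
handoff [July 5, July 18] → contains → no.
ingest [July 15, July 19] → overlapped-by → counts.
interview [July 12, July 23] → overlapped-by → counts.
qa_pass [July 19, July 25] → after → no.
rehearsal [July 3, July 13] → overlaps → counts.
retro [July 21, July 27] → after → no.
soundcheck [July 16, July 20] → met-by → no.
sync_call [July 21, July 28] → after → no.
Total: 4.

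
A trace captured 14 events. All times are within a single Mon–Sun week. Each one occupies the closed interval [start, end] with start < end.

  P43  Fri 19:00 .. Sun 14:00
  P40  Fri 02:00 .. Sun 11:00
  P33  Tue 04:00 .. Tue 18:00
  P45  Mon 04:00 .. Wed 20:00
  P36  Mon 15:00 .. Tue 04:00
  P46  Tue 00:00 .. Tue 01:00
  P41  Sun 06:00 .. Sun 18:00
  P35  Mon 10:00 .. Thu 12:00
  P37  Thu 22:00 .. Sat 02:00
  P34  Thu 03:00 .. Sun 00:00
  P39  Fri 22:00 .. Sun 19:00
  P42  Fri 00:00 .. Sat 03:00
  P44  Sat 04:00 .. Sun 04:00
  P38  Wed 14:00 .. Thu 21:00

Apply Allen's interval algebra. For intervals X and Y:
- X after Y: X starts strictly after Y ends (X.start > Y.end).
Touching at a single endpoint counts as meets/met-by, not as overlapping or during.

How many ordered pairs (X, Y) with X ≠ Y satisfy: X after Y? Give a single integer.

Checking all 182 ordered pairs for relation 'after'; matching pairs in alphabetical order:
(P33, P46): P33 after P46 ✓
(P34, P33): P34 after P33 ✓
(P34, P36): P34 after P36 ✓
(P34, P45): P34 after P45 ✓
(P34, P46): P34 after P46 ✓
(P37, P33): P37 after P33 ✓
(P37, P35): P37 after P35 ✓
(P37, P36): P37 after P36 ✓
(P37, P38): P37 after P38 ✓
(P37, P45): P37 after P45 ✓
(P37, P46): P37 after P46 ✓
(P38, P33): P38 after P33 ✓
(P38, P36): P38 after P36 ✓
(P38, P46): P38 after P46 ✓
(P39, P33): P39 after P33 ✓
(P39, P35): P39 after P35 ✓
(P39, P36): P39 after P36 ✓
(P39, P38): P39 after P38 ✓
(P39, P45): P39 after P45 ✓
(P39, P46): P39 after P46 ✓
(P40, P33): P40 after P33 ✓
(P40, P35): P40 after P35 ✓
(P40, P36): P40 after P36 ✓
(P40, P38): P40 after P38 ✓
... plus 32 further pairs not listed.
Count: 56.

56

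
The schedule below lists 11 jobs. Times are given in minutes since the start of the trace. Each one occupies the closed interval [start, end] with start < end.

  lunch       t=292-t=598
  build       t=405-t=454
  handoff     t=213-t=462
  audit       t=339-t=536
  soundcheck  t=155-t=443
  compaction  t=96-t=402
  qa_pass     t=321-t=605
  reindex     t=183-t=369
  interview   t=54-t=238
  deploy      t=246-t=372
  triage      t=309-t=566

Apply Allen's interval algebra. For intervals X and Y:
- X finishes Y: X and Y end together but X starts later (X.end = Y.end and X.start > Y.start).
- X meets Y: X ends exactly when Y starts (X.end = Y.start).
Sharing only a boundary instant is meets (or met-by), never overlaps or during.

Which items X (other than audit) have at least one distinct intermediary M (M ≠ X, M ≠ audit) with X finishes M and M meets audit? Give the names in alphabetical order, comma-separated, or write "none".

Target audit = [t=339, t=536].
Intermediaries M with M meets audit: none.
Union: none.

none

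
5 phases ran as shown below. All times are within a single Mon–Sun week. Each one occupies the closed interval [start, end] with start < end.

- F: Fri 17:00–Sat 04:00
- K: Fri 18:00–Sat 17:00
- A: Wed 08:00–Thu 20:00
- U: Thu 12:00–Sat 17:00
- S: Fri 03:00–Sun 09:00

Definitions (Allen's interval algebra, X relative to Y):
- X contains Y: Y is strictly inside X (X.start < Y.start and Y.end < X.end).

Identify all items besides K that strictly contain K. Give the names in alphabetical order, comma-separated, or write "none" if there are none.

S

Target K = [Fri 18:00, Sat 17:00].
A [Wed 08:00, Thu 20:00] → before → no.
F [Fri 17:00, Sat 04:00] → overlaps → no.
S [Fri 03:00, Sun 09:00] → contains → yes.
U [Thu 12:00, Sat 17:00] → finished-by → no.
Result: S.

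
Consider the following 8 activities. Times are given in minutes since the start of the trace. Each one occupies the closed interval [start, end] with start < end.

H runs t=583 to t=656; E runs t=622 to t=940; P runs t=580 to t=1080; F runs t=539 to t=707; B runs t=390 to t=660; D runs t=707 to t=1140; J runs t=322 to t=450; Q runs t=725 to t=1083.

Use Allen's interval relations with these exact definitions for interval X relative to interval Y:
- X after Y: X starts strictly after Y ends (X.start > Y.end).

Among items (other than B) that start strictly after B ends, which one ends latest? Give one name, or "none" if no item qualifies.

Target B = [t=390, t=660].
D [t=707, t=1140] → after → candidate.
E [t=622, t=940] → overlapped-by → excluded.
F [t=539, t=707] → overlapped-by → excluded.
H [t=583, t=656] → during → excluded.
J [t=322, t=450] → overlaps → excluded.
P [t=580, t=1080] → overlapped-by → excluded.
Q [t=725, t=1083] → after → candidate.
Among candidates, latest end is t=1140 → D.

D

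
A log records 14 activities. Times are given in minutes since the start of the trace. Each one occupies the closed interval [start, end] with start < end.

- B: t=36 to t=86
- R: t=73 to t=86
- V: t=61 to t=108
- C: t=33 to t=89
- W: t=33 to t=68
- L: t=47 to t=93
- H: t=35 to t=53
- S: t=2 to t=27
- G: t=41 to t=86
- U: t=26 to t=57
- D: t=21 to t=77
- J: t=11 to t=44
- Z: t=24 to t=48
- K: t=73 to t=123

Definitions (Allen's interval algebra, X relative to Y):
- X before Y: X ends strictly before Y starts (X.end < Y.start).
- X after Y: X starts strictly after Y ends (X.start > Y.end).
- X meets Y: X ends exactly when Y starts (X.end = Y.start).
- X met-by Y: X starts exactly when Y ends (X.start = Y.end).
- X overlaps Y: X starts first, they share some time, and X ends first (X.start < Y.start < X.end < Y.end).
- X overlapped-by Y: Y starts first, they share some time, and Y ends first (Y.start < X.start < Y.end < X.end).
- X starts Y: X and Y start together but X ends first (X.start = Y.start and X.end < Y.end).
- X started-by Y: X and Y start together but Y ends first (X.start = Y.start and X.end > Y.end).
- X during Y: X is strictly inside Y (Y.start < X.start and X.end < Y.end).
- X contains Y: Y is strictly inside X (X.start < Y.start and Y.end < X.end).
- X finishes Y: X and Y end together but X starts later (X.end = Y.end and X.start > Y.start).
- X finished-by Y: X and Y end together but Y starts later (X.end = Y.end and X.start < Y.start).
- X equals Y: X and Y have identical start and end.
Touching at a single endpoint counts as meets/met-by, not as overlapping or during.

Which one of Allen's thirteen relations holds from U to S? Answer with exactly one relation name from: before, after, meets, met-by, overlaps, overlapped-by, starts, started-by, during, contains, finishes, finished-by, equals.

overlapped-by

U = [t=26, t=57]; S = [t=2, t=27].
Compare endpoints: U.start > S.start, U.start < S.end, U.end > S.start, U.end > S.end.
That pattern is 'overlapped-by'.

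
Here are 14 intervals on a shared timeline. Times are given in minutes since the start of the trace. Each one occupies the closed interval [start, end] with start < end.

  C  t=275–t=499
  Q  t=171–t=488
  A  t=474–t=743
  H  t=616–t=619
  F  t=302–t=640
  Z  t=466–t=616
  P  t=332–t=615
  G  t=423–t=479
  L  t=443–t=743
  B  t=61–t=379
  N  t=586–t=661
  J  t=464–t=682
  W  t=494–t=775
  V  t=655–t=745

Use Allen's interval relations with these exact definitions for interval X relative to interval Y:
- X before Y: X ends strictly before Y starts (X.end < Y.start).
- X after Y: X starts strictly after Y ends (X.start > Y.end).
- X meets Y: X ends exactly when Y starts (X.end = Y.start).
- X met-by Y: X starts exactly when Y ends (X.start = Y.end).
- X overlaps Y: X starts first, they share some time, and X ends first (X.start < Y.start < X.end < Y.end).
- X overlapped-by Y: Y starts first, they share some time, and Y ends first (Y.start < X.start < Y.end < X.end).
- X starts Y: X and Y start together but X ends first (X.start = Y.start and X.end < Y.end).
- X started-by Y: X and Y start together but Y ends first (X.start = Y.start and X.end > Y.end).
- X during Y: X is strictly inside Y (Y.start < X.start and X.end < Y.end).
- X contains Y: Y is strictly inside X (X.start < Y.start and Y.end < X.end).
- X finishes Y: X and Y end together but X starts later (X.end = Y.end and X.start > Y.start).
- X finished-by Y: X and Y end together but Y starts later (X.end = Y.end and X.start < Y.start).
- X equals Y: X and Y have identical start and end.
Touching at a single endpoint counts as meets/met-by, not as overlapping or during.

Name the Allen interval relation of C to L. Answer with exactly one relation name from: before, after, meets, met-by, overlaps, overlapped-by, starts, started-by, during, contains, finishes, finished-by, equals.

C = [t=275, t=499]; L = [t=443, t=743].
Compare endpoints: C.start < L.start, C.start < L.end, C.end > L.start, C.end < L.end.
That pattern is 'overlaps'.

overlaps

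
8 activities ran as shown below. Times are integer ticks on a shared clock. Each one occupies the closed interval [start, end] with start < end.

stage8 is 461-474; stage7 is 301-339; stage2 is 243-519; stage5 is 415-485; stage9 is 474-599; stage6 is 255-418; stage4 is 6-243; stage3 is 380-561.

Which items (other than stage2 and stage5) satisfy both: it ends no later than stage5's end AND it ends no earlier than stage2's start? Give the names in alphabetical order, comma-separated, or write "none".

stage4, stage6, stage7, stage8

Conditions: its end is no later than stage5's end (X.end <= 485) AND its end is no earlier than stage2's start (X.end >= 243).
stage3: end 561 <= 485? ✗; end 561 >= 243? ✓ → no.
stage4: end 243 <= 485? ✓; end 243 >= 243? ✓ → yes.
stage6: end 418 <= 485? ✓; end 418 >= 243? ✓ → yes.
stage7: end 339 <= 485? ✓; end 339 >= 243? ✓ → yes.
stage8: end 474 <= 485? ✓; end 474 >= 243? ✓ → yes.
stage9: end 599 <= 485? ✗; end 599 >= 243? ✓ → no.
Result: stage4, stage6, stage7, stage8.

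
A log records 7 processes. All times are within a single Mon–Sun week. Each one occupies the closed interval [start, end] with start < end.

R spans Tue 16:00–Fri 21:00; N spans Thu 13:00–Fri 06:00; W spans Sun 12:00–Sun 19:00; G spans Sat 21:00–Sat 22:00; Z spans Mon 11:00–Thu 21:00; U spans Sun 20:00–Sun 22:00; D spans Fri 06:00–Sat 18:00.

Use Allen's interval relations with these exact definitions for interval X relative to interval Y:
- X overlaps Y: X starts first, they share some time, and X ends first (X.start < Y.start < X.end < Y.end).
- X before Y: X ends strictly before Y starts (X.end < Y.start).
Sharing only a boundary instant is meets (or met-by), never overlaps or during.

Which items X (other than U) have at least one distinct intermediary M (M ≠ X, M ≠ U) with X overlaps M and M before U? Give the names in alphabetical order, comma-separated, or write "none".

Target U = [Sun 20:00, Sun 22:00].
Intermediaries M with M before U: D, G, N, R, W, Z.
Via D — items with X overlaps D: R.
Via G — items with X overlaps G: none.
Via N — items with X overlaps N: Z.
Via R — items with X overlaps R: Z.
Via W — items with X overlaps W: none.
Via Z — items with X overlaps Z: none.
Union: R, Z.

R, Z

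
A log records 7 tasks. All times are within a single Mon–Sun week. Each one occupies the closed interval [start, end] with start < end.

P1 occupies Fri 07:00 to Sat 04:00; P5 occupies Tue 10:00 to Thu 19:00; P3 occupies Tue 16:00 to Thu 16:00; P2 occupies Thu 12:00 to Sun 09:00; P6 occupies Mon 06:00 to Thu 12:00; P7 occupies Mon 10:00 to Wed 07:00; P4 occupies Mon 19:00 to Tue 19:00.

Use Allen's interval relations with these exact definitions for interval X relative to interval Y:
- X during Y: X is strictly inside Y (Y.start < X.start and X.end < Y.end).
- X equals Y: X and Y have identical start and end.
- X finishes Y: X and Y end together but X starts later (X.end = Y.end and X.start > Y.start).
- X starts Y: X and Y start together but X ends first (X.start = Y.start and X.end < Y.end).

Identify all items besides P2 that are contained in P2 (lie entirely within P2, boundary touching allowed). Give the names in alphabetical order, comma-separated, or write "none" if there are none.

P1

Target P2 = [Thu 12:00, Sun 09:00].
P1 [Fri 07:00, Sat 04:00] → during → yes.
P3 [Tue 16:00, Thu 16:00] → overlaps → no.
P4 [Mon 19:00, Tue 19:00] → before → no.
P5 [Tue 10:00, Thu 19:00] → overlaps → no.
P6 [Mon 06:00, Thu 12:00] → meets → no.
P7 [Mon 10:00, Wed 07:00] → before → no.
Result: P1.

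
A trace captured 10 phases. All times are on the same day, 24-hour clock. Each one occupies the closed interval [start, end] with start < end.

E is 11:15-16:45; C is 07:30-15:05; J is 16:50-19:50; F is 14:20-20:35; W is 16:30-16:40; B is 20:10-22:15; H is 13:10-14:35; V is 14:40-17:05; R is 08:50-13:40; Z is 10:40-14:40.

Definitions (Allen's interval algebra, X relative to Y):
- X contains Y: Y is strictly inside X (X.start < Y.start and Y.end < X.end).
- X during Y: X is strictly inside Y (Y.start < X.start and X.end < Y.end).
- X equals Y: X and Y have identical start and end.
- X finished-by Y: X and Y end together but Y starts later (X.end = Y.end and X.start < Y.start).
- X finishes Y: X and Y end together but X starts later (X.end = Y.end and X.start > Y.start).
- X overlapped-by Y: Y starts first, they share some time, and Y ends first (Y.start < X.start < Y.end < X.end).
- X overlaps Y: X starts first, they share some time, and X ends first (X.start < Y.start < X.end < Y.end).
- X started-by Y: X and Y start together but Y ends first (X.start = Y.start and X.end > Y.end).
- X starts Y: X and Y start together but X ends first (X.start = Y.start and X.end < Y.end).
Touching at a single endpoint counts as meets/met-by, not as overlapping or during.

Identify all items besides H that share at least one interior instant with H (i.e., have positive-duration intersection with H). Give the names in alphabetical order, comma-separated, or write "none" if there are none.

C, E, F, R, Z

Target H = [13:10, 14:35].
B [20:10, 22:15] → after → no.
C [07:30, 15:05] → contains → yes.
E [11:15, 16:45] → contains → yes.
F [14:20, 20:35] → overlapped-by → yes.
J [16:50, 19:50] → after → no.
R [08:50, 13:40] → overlaps → yes.
V [14:40, 17:05] → after → no.
W [16:30, 16:40] → after → no.
Z [10:40, 14:40] → contains → yes.
Result: C, E, F, R, Z.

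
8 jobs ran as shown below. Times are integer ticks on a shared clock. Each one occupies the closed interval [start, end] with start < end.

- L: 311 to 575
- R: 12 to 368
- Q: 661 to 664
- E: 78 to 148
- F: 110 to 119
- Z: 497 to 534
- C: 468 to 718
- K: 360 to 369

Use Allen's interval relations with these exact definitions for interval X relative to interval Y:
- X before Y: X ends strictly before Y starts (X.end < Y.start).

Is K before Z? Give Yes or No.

Yes

K = [360, 369], Z = [497, 534].
Actual relation of K to Z: before.
Asked whether 'before' holds → Yes.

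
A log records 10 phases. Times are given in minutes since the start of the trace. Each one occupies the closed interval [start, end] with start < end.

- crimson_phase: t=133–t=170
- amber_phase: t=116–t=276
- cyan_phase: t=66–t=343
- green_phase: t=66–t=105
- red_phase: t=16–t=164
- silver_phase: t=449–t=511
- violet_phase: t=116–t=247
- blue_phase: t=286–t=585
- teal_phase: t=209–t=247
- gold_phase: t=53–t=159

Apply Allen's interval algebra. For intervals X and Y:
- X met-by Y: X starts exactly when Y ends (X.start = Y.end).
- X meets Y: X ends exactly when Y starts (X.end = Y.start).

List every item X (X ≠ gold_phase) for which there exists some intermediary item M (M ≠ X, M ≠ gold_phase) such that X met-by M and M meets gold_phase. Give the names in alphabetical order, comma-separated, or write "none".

Target gold_phase = [t=53, t=159].
Intermediaries M with M meets gold_phase: none.
Union: none.

none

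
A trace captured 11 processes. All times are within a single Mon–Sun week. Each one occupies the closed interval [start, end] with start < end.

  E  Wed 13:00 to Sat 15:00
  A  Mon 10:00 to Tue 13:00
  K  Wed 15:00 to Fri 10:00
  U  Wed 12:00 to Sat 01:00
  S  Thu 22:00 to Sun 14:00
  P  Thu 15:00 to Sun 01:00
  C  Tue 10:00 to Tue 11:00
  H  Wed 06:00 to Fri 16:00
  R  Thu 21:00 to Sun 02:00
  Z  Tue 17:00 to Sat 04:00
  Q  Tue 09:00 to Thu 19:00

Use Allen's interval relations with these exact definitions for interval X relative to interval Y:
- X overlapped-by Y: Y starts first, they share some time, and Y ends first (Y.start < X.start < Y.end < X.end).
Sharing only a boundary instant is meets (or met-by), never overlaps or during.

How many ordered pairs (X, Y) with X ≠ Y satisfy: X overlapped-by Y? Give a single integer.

Checking all 110 ordered pairs for relation 'overlapped-by'; matching pairs in alphabetical order:
(E, H): E overlapped-by H ✓
(E, Q): E overlapped-by Q ✓
(E, U): E overlapped-by U ✓
(E, Z): E overlapped-by Z ✓
(H, Q): H overlapped-by Q ✓
(K, Q): K overlapped-by Q ✓
(P, E): P overlapped-by E ✓
(P, H): P overlapped-by H ✓
(P, K): P overlapped-by K ✓
(P, Q): P overlapped-by Q ✓
(P, U): P overlapped-by U ✓
(P, Z): P overlapped-by Z ✓
(Q, A): Q overlapped-by A ✓
(R, E): R overlapped-by E ✓
(R, H): R overlapped-by H ✓
(R, K): R overlapped-by K ✓
(R, P): R overlapped-by P ✓
(R, U): R overlapped-by U ✓
(R, Z): R overlapped-by Z ✓
(S, E): S overlapped-by E ✓
(S, H): S overlapped-by H ✓
(S, K): S overlapped-by K ✓
(S, P): S overlapped-by P ✓
(S, R): S overlapped-by R ✓
... plus 5 further pairs not listed.
Count: 29.

29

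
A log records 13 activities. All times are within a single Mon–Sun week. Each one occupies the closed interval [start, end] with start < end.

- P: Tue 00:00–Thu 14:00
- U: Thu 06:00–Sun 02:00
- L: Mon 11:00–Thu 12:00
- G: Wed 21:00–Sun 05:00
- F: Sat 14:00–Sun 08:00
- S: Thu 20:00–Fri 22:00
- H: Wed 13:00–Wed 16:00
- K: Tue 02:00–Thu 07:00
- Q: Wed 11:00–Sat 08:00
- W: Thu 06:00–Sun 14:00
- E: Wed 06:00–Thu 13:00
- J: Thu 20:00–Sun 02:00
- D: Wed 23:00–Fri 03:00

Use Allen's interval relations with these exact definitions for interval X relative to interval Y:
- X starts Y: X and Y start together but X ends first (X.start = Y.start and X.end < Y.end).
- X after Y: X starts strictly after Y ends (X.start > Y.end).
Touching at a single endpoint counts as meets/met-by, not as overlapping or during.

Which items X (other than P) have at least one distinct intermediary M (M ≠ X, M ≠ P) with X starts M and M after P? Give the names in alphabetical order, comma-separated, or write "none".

S

Target P = [Tue 00:00, Thu 14:00].
Intermediaries M with M after P: F, J, S.
Via F — items with X starts F: none.
Via J — items with X starts J: S.
Via S — items with X starts S: none.
Union: S.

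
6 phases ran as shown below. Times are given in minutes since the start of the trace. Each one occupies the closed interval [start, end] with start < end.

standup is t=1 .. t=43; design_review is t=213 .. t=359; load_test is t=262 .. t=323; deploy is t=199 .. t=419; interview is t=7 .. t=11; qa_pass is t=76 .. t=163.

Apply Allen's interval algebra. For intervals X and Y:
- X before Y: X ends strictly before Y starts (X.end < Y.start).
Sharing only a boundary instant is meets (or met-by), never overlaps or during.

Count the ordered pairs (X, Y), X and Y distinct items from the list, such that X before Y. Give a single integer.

11

Checking all 30 ordered pairs for relation 'before'; matching pairs in alphabetical order:
(interview, deploy): interview before deploy ✓
(interview, design_review): interview before design_review ✓
(interview, load_test): interview before load_test ✓
(interview, qa_pass): interview before qa_pass ✓
(qa_pass, deploy): qa_pass before deploy ✓
(qa_pass, design_review): qa_pass before design_review ✓
(qa_pass, load_test): qa_pass before load_test ✓
(standup, deploy): standup before deploy ✓
(standup, design_review): standup before design_review ✓
(standup, load_test): standup before load_test ✓
(standup, qa_pass): standup before qa_pass ✓
Count: 11.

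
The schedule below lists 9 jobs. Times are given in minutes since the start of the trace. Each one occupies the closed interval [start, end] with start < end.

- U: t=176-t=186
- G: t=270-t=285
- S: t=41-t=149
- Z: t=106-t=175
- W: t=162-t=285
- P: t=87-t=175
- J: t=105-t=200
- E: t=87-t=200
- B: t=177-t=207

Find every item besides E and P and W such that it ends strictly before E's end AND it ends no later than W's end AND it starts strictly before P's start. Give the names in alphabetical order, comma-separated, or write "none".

S

Conditions: its end is strictly before E's end (X.end < t=200) AND its end is no later than W's end (X.end <= t=285) AND its start is strictly before P's start (X.start < t=87).
B: end t=207 < t=200? ✗; end t=207 <= t=285? ✓; start t=177 < t=87? ✗ → no.
G: end t=285 < t=200? ✗; end t=285 <= t=285? ✓; start t=270 < t=87? ✗ → no.
J: end t=200 < t=200? ✗; end t=200 <= t=285? ✓; start t=105 < t=87? ✗ → no.
S: end t=149 < t=200? ✓; end t=149 <= t=285? ✓; start t=41 < t=87? ✓ → yes.
U: end t=186 < t=200? ✓; end t=186 <= t=285? ✓; start t=176 < t=87? ✗ → no.
Z: end t=175 < t=200? ✓; end t=175 <= t=285? ✓; start t=106 < t=87? ✗ → no.
Result: S.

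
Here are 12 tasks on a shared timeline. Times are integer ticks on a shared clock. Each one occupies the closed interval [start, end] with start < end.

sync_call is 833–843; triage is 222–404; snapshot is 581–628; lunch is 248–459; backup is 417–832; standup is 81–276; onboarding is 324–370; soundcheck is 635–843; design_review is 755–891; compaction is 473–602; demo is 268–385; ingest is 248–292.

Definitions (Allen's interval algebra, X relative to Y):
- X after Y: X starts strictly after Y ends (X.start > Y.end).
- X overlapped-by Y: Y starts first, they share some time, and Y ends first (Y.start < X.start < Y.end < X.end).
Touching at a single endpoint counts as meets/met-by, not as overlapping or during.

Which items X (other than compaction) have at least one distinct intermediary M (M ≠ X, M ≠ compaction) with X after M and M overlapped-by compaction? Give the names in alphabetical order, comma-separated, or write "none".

Target compaction = [473, 602].
Intermediaries M with M overlapped-by compaction: snapshot.
Via snapshot — items with X after snapshot: design_review, soundcheck, sync_call.
Union: design_review, soundcheck, sync_call.

design_review, soundcheck, sync_call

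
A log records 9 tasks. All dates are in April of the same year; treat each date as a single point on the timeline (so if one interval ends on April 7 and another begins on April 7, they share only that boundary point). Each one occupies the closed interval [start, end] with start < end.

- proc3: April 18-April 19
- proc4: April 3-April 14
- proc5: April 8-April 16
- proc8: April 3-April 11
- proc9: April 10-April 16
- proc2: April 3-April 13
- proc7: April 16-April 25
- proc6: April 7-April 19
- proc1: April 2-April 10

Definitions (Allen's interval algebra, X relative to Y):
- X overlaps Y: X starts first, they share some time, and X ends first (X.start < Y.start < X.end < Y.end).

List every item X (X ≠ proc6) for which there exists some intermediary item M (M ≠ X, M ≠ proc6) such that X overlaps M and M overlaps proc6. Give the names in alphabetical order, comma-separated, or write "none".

Target proc6 = [April 7, April 19].
Intermediaries M with M overlaps proc6: proc1, proc2, proc4, proc8.
Via proc1 — items with X overlaps proc1: none.
Via proc2 — items with X overlaps proc2: proc1.
Via proc4 — items with X overlaps proc4: proc1.
Via proc8 — items with X overlaps proc8: proc1.
Union: proc1.

proc1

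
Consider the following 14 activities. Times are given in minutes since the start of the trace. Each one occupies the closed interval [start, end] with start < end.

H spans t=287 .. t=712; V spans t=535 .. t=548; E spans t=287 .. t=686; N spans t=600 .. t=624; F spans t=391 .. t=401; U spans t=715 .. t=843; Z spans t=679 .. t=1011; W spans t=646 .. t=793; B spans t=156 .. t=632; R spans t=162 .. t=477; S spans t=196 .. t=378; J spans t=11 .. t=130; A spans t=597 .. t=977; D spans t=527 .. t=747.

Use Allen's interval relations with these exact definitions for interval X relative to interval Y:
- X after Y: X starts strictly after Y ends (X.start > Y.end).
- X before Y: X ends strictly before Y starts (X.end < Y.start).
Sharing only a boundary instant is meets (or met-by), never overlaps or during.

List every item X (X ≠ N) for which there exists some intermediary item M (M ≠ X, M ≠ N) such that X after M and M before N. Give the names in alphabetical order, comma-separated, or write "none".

A, B, D, E, F, H, R, S, U, V, W, Z

Target N = [t=600, t=624].
Intermediaries M with M before N: F, J, R, S, V.
Via F — items with X after F: A, D, U, V, W, Z.
Via J — items with X after J: A, B, D, E, F, H, R, S, U, V, W, Z.
Via R — items with X after R: A, D, U, V, W, Z.
Via S — items with X after S: A, D, F, U, V, W, Z.
Via V — items with X after V: A, U, W, Z.
Union: A, B, D, E, F, H, R, S, U, V, W, Z.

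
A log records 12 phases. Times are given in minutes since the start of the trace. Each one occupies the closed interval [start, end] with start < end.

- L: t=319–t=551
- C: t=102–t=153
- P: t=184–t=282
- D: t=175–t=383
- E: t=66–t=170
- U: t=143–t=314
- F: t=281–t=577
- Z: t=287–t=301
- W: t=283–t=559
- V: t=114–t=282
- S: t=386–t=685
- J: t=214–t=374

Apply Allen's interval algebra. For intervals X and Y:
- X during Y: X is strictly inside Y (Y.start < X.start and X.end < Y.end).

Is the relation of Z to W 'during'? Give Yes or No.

Z = [t=287, t=301], W = [t=283, t=559].
Actual relation of Z to W: during.
Asked whether 'during' holds → Yes.

Yes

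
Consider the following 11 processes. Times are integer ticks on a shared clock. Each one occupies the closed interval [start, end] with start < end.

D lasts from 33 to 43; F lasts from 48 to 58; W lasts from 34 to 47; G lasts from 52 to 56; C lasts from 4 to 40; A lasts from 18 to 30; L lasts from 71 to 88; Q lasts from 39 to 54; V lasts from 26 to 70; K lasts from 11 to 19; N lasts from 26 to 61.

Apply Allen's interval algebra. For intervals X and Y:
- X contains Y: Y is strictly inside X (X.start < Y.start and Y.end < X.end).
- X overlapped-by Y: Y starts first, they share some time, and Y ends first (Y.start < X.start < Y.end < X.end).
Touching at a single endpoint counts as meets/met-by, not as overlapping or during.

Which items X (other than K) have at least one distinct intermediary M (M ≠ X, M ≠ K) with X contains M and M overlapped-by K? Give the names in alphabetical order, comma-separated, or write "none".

C

Target K = [11, 19].
Intermediaries M with M overlapped-by K: A.
Via A — items with X contains A: C.
Union: C.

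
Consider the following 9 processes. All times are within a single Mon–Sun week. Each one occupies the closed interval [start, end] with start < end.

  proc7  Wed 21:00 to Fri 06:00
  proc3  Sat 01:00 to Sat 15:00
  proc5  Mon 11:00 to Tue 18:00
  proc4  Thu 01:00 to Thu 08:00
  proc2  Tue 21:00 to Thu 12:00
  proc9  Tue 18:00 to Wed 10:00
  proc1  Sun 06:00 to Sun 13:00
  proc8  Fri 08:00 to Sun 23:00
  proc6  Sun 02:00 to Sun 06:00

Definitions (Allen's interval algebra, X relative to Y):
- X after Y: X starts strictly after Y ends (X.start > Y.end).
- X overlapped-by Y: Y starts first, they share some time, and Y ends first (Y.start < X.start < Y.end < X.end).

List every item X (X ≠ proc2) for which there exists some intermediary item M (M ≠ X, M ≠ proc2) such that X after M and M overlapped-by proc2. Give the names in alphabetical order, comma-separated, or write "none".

proc1, proc3, proc6, proc8

Target proc2 = [Tue 21:00, Thu 12:00].
Intermediaries M with M overlapped-by proc2: proc7.
Via proc7 — items with X after proc7: proc1, proc3, proc6, proc8.
Union: proc1, proc3, proc6, proc8.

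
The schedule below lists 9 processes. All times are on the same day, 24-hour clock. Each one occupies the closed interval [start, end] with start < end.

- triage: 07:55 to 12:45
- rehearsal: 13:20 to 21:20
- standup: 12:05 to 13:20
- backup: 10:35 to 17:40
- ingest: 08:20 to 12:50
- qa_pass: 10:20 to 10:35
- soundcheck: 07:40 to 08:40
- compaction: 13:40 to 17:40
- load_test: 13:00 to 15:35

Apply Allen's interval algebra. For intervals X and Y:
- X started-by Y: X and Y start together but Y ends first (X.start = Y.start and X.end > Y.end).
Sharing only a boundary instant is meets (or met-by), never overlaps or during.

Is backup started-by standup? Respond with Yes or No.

backup = [10:35, 17:40], standup = [12:05, 13:20].
Actual relation of backup to standup: contains.
Asked whether 'started-by' holds → No.

No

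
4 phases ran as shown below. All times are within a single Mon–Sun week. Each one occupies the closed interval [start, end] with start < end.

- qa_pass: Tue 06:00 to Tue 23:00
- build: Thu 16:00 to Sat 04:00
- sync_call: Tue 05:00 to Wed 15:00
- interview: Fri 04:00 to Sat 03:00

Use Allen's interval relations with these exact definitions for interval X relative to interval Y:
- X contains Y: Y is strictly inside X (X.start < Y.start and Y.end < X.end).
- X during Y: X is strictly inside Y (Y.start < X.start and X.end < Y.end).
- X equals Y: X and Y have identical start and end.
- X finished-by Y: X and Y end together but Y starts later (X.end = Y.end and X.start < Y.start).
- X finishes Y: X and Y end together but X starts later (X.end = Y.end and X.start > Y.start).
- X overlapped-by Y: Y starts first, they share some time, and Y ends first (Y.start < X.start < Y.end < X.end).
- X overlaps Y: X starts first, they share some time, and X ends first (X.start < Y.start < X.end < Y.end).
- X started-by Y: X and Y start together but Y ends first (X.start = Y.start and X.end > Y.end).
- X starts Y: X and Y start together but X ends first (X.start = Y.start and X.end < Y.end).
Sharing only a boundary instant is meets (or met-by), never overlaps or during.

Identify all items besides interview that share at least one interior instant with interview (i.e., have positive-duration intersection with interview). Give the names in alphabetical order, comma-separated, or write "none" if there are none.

build

Target interview = [Fri 04:00, Sat 03:00].
build [Thu 16:00, Sat 04:00] → contains → yes.
qa_pass [Tue 06:00, Tue 23:00] → before → no.
sync_call [Tue 05:00, Wed 15:00] → before → no.
Result: build.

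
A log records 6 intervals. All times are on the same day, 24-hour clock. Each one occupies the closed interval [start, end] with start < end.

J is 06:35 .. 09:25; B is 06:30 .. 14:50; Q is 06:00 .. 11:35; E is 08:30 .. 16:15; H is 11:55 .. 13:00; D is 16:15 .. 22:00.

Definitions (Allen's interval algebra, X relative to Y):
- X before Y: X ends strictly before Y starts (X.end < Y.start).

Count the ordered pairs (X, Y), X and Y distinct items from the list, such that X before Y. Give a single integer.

Checking all 30 ordered pairs for relation 'before'; matching pairs in alphabetical order:
(B, D): B before D ✓
(H, D): H before D ✓
(J, D): J before D ✓
(J, H): J before H ✓
(Q, D): Q before D ✓
(Q, H): Q before H ✓
Count: 6.

6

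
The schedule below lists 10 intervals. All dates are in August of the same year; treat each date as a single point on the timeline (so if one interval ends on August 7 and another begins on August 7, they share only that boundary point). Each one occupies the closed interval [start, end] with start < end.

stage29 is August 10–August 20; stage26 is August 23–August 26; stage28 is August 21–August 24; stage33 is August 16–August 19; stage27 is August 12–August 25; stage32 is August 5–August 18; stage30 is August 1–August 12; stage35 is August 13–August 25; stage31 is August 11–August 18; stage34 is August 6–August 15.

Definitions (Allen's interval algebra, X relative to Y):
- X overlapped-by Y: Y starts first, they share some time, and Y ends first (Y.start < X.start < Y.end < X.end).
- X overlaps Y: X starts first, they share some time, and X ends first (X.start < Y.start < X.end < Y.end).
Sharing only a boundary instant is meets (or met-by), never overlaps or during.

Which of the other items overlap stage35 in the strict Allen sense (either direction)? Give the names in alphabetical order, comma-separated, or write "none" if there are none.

stage26, stage29, stage31, stage32, stage34

Target stage35 = [August 13, August 25].
stage26 [August 23, August 26] → overlapped-by → yes.
stage27 [August 12, August 25] → finished-by → no.
stage28 [August 21, August 24] → during → no.
stage29 [August 10, August 20] → overlaps → yes.
stage30 [August 1, August 12] → before → no.
stage31 [August 11, August 18] → overlaps → yes.
stage32 [August 5, August 18] → overlaps → yes.
stage33 [August 16, August 19] → during → no.
stage34 [August 6, August 15] → overlaps → yes.
Result: stage26, stage29, stage31, stage32, stage34.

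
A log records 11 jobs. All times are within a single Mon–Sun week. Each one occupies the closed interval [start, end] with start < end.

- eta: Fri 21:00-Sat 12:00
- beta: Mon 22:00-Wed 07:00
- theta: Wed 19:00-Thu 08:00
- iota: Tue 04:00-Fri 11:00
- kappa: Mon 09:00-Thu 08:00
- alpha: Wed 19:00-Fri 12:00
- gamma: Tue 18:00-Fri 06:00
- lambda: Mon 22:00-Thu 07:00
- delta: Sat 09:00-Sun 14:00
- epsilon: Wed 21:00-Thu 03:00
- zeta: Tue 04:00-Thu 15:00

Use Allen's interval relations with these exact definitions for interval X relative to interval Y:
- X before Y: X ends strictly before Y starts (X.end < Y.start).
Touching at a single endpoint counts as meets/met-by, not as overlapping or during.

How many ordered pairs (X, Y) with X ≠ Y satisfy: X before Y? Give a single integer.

21

Checking all 110 ordered pairs for relation 'before'; matching pairs in alphabetical order:
(alpha, delta): alpha before delta ✓
(alpha, eta): alpha before eta ✓
(beta, alpha): beta before alpha ✓
(beta, delta): beta before delta ✓
(beta, epsilon): beta before epsilon ✓
(beta, eta): beta before eta ✓
(beta, theta): beta before theta ✓
(epsilon, delta): epsilon before delta ✓
(epsilon, eta): epsilon before eta ✓
(gamma, delta): gamma before delta ✓
(gamma, eta): gamma before eta ✓
(iota, delta): iota before delta ✓
(iota, eta): iota before eta ✓
(kappa, delta): kappa before delta ✓
(kappa, eta): kappa before eta ✓
(lambda, delta): lambda before delta ✓
(lambda, eta): lambda before eta ✓
(theta, delta): theta before delta ✓
(theta, eta): theta before eta ✓
(zeta, delta): zeta before delta ✓
(zeta, eta): zeta before eta ✓
Count: 21.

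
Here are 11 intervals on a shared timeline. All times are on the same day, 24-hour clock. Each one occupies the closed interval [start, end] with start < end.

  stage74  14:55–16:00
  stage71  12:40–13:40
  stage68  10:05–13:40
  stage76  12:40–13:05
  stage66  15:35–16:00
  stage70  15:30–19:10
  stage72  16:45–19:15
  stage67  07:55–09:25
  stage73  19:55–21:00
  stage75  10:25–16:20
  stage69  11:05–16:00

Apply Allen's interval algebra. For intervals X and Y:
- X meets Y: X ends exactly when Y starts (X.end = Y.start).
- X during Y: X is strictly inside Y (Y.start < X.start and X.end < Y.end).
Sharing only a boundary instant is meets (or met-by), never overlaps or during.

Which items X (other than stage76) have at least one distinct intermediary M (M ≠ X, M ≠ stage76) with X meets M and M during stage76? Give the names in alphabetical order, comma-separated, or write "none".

none

Target stage76 = [12:40, 13:05].
Intermediaries M with M during stage76: none.
Union: none.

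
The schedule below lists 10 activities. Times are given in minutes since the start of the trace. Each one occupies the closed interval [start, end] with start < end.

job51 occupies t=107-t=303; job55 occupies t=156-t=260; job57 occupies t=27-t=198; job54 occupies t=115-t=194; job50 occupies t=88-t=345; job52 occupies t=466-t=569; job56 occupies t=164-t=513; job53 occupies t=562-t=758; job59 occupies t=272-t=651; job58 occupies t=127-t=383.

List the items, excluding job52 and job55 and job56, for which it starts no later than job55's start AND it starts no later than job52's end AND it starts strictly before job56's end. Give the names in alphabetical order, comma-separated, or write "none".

Conditions: its start is no later than job55's start (X.start <= t=156) AND its start is no later than job52's end (X.start <= t=569) AND its start is strictly before job56's end (X.start < t=513).
job50: start t=88 <= t=156? ✓; start t=88 <= t=569? ✓; start t=88 < t=513? ✓ → yes.
job51: start t=107 <= t=156? ✓; start t=107 <= t=569? ✓; start t=107 < t=513? ✓ → yes.
job53: start t=562 <= t=156? ✗; start t=562 <= t=569? ✓; start t=562 < t=513? ✗ → no.
job54: start t=115 <= t=156? ✓; start t=115 <= t=569? ✓; start t=115 < t=513? ✓ → yes.
job57: start t=27 <= t=156? ✓; start t=27 <= t=569? ✓; start t=27 < t=513? ✓ → yes.
job58: start t=127 <= t=156? ✓; start t=127 <= t=569? ✓; start t=127 < t=513? ✓ → yes.
job59: start t=272 <= t=156? ✗; start t=272 <= t=569? ✓; start t=272 < t=513? ✓ → no.
Result: job50, job51, job54, job57, job58.

job50, job51, job54, job57, job58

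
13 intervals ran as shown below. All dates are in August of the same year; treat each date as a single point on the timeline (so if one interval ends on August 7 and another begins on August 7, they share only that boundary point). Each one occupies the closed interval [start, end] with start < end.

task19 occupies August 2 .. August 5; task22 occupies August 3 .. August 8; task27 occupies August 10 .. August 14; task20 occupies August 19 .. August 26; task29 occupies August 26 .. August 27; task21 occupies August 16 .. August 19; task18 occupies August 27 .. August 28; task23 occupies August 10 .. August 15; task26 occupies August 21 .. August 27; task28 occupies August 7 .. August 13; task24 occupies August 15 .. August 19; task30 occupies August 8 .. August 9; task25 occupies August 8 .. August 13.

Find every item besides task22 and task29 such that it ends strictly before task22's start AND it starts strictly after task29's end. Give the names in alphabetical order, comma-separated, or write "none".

Conditions: its end is strictly before task22's start (X.end < August 3) AND its start is strictly after task29's end (X.start > August 27).
task18: end August 28 < August 3? ✗; start August 27 > August 27? ✗ → no.
task19: end August 5 < August 3? ✗; start August 2 > August 27? ✗ → no.
task20: end August 26 < August 3? ✗; start August 19 > August 27? ✗ → no.
task21: end August 19 < August 3? ✗; start August 16 > August 27? ✗ → no.
task23: end August 15 < August 3? ✗; start August 10 > August 27? ✗ → no.
task24: end August 19 < August 3? ✗; start August 15 > August 27? ✗ → no.
task25: end August 13 < August 3? ✗; start August 8 > August 27? ✗ → no.
task26: end August 27 < August 3? ✗; start August 21 > August 27? ✗ → no.
task27: end August 14 < August 3? ✗; start August 10 > August 27? ✗ → no.
task28: end August 13 < August 3? ✗; start August 7 > August 27? ✗ → no.
task30: end August 9 < August 3? ✗; start August 8 > August 27? ✗ → no.
Result: none.

none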